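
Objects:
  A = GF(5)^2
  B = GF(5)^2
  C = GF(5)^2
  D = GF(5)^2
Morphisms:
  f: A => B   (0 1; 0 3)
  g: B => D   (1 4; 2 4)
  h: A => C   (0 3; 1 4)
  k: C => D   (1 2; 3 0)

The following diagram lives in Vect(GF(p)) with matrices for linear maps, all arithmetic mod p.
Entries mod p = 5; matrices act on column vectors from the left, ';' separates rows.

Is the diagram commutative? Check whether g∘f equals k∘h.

Path 1 = f;g:
  e0=(1,0) f=>(0,0) g=>(0,0)
  e1=(0,1) f=>(1,3) g=>(3,4)
  composite₁ = (0 3; 0 4)
Path 2 = h;k:
  e0=(1,0) h=>(0,1) k=>(2,0)
  e1=(0,1) h=>(3,4) k=>(1,4)
  composite₂ = (2 1; 0 4)
Equal? differ; not commutative

Answer: DOES NOT COMMUTE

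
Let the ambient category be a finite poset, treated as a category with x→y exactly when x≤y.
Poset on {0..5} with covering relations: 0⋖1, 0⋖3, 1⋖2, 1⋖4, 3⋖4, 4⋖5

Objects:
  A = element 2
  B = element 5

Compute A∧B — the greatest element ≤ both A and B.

Common predecessors of 2,5: {0,1}
  0 ⊑ 1
  1 ⊑ 1
glb = 1

Answer: A∧B = 1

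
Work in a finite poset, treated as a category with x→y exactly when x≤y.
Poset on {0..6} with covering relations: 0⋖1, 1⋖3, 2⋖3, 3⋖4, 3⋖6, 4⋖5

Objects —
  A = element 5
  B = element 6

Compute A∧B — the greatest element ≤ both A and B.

Lower bounds of A=5 and B=6: {0,1,2,3}
  0 ≤ 3
  1 ≤ 3
  2 ≤ 3
  3 ≤ 3
glb = 3

Answer: A∧B = 3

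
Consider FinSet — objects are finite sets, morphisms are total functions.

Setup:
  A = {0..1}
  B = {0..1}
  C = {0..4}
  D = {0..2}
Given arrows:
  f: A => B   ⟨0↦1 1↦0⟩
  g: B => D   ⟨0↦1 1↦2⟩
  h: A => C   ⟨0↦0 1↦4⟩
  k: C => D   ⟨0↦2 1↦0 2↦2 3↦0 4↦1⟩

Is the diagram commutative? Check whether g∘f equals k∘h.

Answer: COMMUTES

Work:
1) trace f;g:
  0 f=>1 g=>2
  1 f=>0 g=>1
  result₁ = ⟨0↦2 1↦1⟩
2) trace h;k:
  0 h=>0 k=>2
  1 h=>4 k=>1
  result₂ = ⟨0↦2 1↦1⟩
Equal? YES — commutes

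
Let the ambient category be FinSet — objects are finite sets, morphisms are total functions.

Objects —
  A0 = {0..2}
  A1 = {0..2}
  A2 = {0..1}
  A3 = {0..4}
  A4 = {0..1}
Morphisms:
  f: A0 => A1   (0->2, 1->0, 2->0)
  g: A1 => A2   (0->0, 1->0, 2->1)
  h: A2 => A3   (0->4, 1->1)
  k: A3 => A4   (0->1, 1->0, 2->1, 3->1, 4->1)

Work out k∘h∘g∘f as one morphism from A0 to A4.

  0 f=>2 g=>1 h=>1 k=>0
  1 f=>0 g=>0 h=>4 k=>1
  2 f=>0 g=>0 h=>4 k=>1
⟦path⟧: (0->0, 1->1, 2->1)

Answer: (0->0, 1->1, 2->1)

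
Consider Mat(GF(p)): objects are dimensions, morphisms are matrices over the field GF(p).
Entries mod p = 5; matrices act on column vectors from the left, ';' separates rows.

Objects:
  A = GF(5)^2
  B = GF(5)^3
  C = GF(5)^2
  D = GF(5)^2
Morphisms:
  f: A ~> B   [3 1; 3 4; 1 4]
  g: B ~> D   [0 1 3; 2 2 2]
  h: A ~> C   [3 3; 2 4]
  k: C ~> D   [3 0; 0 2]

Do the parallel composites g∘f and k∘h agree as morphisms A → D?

1) trace f;g:
  e0=⟨1,0⟩ f~>⟨3,3,1⟩ g~>⟨1,4⟩
  e1=⟨0,1⟩ f~>⟨1,4,4⟩ g~>⟨1,3⟩
  composite₁ = [1 1; 4 3]
2) trace h;k:
  e0=⟨1,0⟩ h~>⟨3,2⟩ k~>⟨4,4⟩
  e1=⟨0,1⟩ h~>⟨3,4⟩ k~>⟨4,3⟩
  composite₂ = [4 4; 4 3]
Equal? NO — does not commute

Answer: DOES NOT COMMUTE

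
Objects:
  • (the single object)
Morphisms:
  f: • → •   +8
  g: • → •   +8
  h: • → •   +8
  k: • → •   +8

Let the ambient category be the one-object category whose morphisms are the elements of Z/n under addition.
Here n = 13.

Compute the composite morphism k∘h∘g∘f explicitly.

  0 +8≡8 +8≡3 +8≡11 +8≡6  (mod 13)
⟦path⟧: +6

Answer: +6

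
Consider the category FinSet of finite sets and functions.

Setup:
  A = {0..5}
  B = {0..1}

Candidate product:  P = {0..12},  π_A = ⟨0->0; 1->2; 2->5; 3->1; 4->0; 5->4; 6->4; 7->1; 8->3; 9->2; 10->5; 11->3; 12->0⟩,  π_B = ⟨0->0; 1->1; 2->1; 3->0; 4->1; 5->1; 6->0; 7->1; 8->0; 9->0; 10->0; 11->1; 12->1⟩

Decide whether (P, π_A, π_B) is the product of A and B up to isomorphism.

|A|·|B| = 6·2 = 12;  |P| = 13
  → cardinalities differ; no bijection possible.

Answer: NOT A VALID PRODUCT — |P|=13 ≠ |A|·|B|=12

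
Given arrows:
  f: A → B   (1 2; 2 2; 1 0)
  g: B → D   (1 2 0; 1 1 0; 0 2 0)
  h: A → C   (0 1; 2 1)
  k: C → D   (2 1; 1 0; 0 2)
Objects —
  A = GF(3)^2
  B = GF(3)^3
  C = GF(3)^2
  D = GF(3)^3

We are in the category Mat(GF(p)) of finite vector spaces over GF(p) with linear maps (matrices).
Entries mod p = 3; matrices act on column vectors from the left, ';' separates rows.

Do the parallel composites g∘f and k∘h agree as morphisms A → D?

Answer: DOES NOT COMMUTE

Trace:
1) trace f;g:
  e0=(1,0) f→(1,2,1) g→(2,0,1)
  e1=(0,1) f→(2,2,0) g→(0,1,1)
  composite₁ = (2 0; 0 1; 1 1)
2) trace h;k:
  e0=(1,0) h→(0,2) k→(2,0,1)
  e1=(0,1) h→(1,1) k→(0,1,2)
  composite₂ = (2 0; 0 1; 1 2)
Equal? differ; not commutative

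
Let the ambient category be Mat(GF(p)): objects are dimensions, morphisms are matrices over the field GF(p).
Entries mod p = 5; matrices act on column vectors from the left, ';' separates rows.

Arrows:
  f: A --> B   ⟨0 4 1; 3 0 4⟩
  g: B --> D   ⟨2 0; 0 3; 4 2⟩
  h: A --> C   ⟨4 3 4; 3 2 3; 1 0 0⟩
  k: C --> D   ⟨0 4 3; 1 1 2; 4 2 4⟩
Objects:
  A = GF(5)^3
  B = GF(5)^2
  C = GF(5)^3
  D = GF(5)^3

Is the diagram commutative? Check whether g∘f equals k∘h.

Answer: COMMUTES

Derivation:
Along f;g (path 1):
  e0=[1,0,0] f-->[0,3] g-->[0,4,1]
  e1=[0,1,0] f-->[4,0] g-->[3,0,1]
  e2=[0,0,1] f-->[1,4] g-->[2,2,2]
  ⟦path⟧₁ = ⟨0 3 2; 4 0 2; 1 1 2⟩
Along h;k (path 2):
  e0=[1,0,0] h-->[4,3,1] k-->[0,4,1]
  e1=[0,1,0] h-->[3,2,0] k-->[3,0,1]
  e2=[0,0,1] h-->[4,3,0] k-->[2,2,2]
  ⟦path⟧₂ = ⟨0 3 2; 4 0 2; 1 1 2⟩
Equal? YES — commutes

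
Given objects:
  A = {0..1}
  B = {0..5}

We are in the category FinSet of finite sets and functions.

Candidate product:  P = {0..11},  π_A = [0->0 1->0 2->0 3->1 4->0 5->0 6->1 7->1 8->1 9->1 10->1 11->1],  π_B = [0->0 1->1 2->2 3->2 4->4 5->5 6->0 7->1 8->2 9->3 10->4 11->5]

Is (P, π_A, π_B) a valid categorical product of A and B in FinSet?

|A|·|B| = 2·6 = 12;  |P| = 12
Check the pairing map k ↦ (π_A(k), π_B(k)):
  0 -> (0,0)
  1 -> (0,1)
  2 -> (0,2)
  3 -> (1,2)
  4 -> (0,4)
  5 -> (0,5)
  6 -> (1,0)
  7 -> (1,1)
  8 -> (1,2)  ✗ repeats pair of k=3
  9 -> (1,3)
  10 -> (1,4)
  11 -> (1,5)
distinct pairs in image: 11 / 12 needed
  → (1,2) hit at k=3 and k=8

Answer: NOT A VALID PRODUCT — duplicate pair at indices 8,3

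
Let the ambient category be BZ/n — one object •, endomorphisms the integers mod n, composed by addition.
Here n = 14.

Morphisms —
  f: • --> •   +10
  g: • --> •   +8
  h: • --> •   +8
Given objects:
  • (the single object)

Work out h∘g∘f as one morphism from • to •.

  0 +10≡10 +8≡4 +8≡12  (mod 14)
result: +12

Answer: +12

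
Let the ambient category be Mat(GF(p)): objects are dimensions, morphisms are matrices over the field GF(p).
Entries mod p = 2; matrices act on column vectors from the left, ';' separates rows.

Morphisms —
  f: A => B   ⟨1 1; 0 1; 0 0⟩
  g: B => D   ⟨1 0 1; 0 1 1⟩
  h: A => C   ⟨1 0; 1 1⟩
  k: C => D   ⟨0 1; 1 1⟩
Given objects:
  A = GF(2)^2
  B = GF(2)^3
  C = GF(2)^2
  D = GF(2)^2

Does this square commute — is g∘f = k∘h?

1) trace f;g:
  e0=⟨1,0⟩ f=>⟨1,0,0⟩ g=>⟨1,0⟩
  e1=⟨0,1⟩ f=>⟨1,1,0⟩ g=>⟨1,1⟩
  result₁ = ⟨1 1; 0 1⟩
2) trace h;k:
  e0=⟨1,0⟩ h=>⟨1,1⟩ k=>⟨1,0⟩
  e1=⟨0,1⟩ h=>⟨0,1⟩ k=>⟨1,1⟩
  result₂ = ⟨1 1; 0 1⟩
Equal? YES — commutes

Answer: COMMUTES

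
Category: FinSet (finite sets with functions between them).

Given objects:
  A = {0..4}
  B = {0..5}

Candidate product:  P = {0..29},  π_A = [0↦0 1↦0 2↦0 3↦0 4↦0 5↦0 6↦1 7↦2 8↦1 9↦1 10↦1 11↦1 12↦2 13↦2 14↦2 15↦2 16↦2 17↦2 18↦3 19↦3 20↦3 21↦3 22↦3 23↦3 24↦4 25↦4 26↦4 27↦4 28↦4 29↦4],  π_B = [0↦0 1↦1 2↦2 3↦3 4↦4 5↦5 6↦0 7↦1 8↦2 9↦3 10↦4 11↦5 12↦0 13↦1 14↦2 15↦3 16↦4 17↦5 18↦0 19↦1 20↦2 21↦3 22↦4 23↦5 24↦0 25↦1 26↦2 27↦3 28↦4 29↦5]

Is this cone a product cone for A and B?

|A|·|B| = 5·6 = 30;  |P| = 30
Check the pairing map k ↦ (π_A(k), π_B(k)):
  0 ↦ (0,0)
  1 ↦ (0,1)
  2 ↦ (0,2)
  3 ↦ (0,3)
  4 ↦ (0,4)
  5 ↦ (0,5)
  6 ↦ (1,0)
  7 ↦ (2,1)
  8 ↦ (1,2)
  9 ↦ (1,3)
  10 ↦ (1,4)
  11 ↦ (1,5)
  12 ↦ (2,0)
  13 ↦ (2,1)  ✗ repeats pair of k=7
  14 ↦ (2,2)
  15 ↦ (2,3)
  16 ↦ (2,4)
  17 ↦ (2,5)
  18 ↦ (3,0)
  19 ↦ (3,1)
  20 ↦ (3,2)
  21 ↦ (3,3)
  22 ↦ (3,4)
  23 ↦ (3,5)
  24 ↦ (4,0)
  25 ↦ (4,1)
  26 ↦ (4,2)
  27 ↦ (4,3)
  28 ↦ (4,4)
  29 ↦ (4,5)
distinct pairs in image: 29 / 30 needed
  → (2,1) hit at k=7 and k=13

Answer: NOT A VALID PRODUCT — duplicate pair at indices 13,7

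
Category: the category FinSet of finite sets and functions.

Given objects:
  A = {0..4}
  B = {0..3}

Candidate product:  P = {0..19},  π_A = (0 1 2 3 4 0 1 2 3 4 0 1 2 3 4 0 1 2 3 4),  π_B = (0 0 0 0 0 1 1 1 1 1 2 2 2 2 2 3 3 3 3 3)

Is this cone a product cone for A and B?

Answer: VALID PRODUCT

Work:
|A|·|B| = 5·4 = 20;  |P| = 20
Check the pairing map k ↦ (π_A(k), π_B(k)):
  0 ↦ (0,0)
  1 ↦ (1,0)
  2 ↦ (2,0)
  3 ↦ (3,0)
  4 ↦ (4,0)
  5 ↦ (0,1)
  6 ↦ (1,1)
  7 ↦ (2,1)
  8 ↦ (3,1)
  9 ↦ (4,1)
  10 ↦ (0,2)
  11 ↦ (1,2)
  12 ↦ (2,2)
  13 ↦ (3,2)
  14 ↦ (4,2)
  15 ↦ (0,3)
  16 ↦ (1,3)
  17 ↦ (2,3)
  18 ↦ (3,3)
  19 ↦ (4,3)
distinct pairs in image: 20 / 20 needed
  → bijection onto A×B; projections well-typed.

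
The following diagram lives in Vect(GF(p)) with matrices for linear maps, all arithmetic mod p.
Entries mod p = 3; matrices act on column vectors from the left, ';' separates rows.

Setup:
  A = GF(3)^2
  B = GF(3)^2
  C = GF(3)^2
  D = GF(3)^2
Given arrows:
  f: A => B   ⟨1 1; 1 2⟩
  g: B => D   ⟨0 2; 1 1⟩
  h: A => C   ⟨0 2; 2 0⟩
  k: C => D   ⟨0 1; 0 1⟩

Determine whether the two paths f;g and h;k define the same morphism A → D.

Answer: DOES NOT COMMUTE

Work:
Path 1 = f;g:
  e0=⟨1,0⟩ f=>⟨1,1⟩ g=>⟨2,2⟩
  e1=⟨0,1⟩ f=>⟨1,2⟩ g=>⟨1,0⟩
  composite₁ = ⟨2 1; 2 0⟩
Path 2 = h;k:
  e0=⟨1,0⟩ h=>⟨0,2⟩ k=>⟨2,2⟩
  e1=⟨0,1⟩ h=>⟨2,0⟩ k=>⟨0,0⟩
  composite₂ = ⟨2 0; 2 0⟩
Equal? differ; not commutative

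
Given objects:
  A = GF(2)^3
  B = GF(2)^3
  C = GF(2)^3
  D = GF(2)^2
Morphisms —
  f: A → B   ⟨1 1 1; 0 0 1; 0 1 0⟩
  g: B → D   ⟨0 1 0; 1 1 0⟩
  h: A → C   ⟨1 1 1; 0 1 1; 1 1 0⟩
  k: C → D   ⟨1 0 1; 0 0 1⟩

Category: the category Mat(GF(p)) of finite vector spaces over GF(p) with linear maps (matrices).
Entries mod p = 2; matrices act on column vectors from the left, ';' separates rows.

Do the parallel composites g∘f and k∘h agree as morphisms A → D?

Answer: COMMUTES

Trace:
Path 1 = f;g:
  e0=[1,0,0] f→[1,0,0] g→[0,1]
  e1=[0,1,0] f→[1,0,1] g→[0,1]
  e2=[0,0,1] f→[1,1,0] g→[1,0]
  result₁ = ⟨0 0 1; 1 1 0⟩
Path 2 = h;k:
  e0=[1,0,0] h→[1,0,1] k→[0,1]
  e1=[0,1,0] h→[1,1,1] k→[0,1]
  e2=[0,0,1] h→[1,1,0] k→[1,0]
  result₂ = ⟨0 0 1; 1 1 0⟩
Equal? same morphism ✓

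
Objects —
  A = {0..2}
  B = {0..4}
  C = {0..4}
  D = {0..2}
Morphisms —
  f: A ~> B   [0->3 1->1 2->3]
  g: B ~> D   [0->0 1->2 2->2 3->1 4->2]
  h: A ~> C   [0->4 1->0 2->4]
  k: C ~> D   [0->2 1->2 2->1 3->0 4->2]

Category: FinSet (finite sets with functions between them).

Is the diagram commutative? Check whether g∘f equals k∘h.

1) trace f;g:
  0 f~>3 g~>1
  1 f~>1 g~>2
  2 f~>3 g~>1
  composite₁ = [0->1 1->2 2->1]
2) trace h;k:
  0 h~>4 k~>2
  1 h~>0 k~>2
  2 h~>4 k~>2
  composite₂ = [0->2 1->2 2->2]
Equal? distinct morphisms ✗

Answer: DOES NOT COMMUTE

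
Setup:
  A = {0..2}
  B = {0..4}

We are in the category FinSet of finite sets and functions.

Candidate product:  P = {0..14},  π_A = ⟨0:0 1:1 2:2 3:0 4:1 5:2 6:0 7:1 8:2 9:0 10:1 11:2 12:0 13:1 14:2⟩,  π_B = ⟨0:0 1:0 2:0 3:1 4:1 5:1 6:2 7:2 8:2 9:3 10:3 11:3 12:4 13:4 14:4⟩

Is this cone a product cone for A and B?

|A|·|B| = 3·5 = 15;  |P| = 15
Check the pairing map k ↦ (π_A(k), π_B(k)):
  0 : (0,0)
  1 : (1,0)
  2 : (2,0)
  3 : (0,1)
  4 : (1,1)
  5 : (2,1)
  6 : (0,2)
  7 : (1,2)
  8 : (2,2)
  9 : (0,3)
  10 : (1,3)
  11 : (2,3)
  12 : (0,4)
  13 : (1,4)
  14 : (2,4)
distinct pairs in image: 15 / 15 needed
  → bijection onto A×B; projections well-typed.

Answer: VALID PRODUCT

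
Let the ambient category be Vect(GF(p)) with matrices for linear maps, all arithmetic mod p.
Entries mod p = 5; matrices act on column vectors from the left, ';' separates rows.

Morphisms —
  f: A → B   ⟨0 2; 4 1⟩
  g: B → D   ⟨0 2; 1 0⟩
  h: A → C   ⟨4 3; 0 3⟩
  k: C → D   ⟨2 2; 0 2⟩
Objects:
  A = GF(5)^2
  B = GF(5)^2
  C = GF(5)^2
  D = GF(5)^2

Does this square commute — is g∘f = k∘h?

Answer: DOES NOT COMMUTE

Derivation:
Path 1 = f;g:
  e0=⟨1,0⟩ f→⟨0,4⟩ g→⟨3,0⟩
  e1=⟨0,1⟩ f→⟨2,1⟩ g→⟨2,2⟩
  ⟦path⟧₁ = ⟨3 2; 0 2⟩
Path 2 = h;k:
  e0=⟨1,0⟩ h→⟨4,0⟩ k→⟨3,0⟩
  e1=⟨0,1⟩ h→⟨3,3⟩ k→⟨2,1⟩
  ⟦path⟧₂ = ⟨3 2; 0 1⟩
Equal? distinct morphisms ✗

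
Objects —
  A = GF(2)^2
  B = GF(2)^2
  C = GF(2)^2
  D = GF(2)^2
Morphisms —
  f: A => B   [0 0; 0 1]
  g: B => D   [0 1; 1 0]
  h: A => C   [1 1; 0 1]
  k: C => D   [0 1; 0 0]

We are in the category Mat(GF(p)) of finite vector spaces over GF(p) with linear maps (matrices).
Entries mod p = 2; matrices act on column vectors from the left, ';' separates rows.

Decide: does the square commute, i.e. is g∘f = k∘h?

Answer: COMMUTES

Trace:
Along f;g (path 1):
  e0=(1,0) f=>(0,0) g=>(0,0)
  e1=(0,1) f=>(0,1) g=>(1,0)
  ⟦path⟧₁ = [0 1; 0 0]
Along h;k (path 2):
  e0=(1,0) h=>(1,0) k=>(0,0)
  e1=(0,1) h=>(1,1) k=>(1,0)
  ⟦path⟧₂ = [0 1; 0 0]
Equal? equal; square commutes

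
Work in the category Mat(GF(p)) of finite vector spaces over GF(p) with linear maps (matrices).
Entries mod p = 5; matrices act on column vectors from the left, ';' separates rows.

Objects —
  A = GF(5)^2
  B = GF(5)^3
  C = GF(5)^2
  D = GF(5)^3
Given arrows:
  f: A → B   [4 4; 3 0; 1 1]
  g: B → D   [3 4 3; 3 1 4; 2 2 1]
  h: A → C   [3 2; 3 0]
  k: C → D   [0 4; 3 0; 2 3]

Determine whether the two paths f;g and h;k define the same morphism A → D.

1) trace f;g:
  e0=(1,0) f→(4,3,1) g→(2,4,0)
  e1=(0,1) f→(4,0,1) g→(0,1,4)
  ⟦path⟧₁ = [2 0; 4 1; 0 4]
2) trace h;k:
  e0=(1,0) h→(3,3) k→(2,4,0)
  e1=(0,1) h→(2,0) k→(0,1,4)
  ⟦path⟧₂ = [2 0; 4 1; 0 4]
Equal? equal; square commutes

Answer: COMMUTES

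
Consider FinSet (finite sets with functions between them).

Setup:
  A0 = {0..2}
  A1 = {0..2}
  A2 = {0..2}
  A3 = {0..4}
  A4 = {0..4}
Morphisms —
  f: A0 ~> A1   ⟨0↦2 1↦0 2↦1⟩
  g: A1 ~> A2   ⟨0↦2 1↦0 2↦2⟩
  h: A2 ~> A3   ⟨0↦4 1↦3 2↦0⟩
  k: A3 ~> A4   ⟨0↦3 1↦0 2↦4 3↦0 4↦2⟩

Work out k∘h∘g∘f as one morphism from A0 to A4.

Answer: ⟨0↦3 1↦3 2↦2⟩

Trace:
  0 f~>2 g~>2 h~>0 k~>3
  1 f~>0 g~>2 h~>0 k~>3
  2 f~>1 g~>0 h~>4 k~>2
composite: ⟨0↦3 1↦3 2↦2⟩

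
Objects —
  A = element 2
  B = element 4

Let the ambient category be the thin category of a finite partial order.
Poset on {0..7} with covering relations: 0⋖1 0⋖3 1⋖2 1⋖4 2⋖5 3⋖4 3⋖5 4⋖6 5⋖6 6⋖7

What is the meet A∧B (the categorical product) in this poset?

{x : x⊑A ∧ x⊑B} = {0,1}  (A=2, B=4)
  0 ⊑ 1
  1 ⊑ 1
glb = 1

Answer: A∧B = 1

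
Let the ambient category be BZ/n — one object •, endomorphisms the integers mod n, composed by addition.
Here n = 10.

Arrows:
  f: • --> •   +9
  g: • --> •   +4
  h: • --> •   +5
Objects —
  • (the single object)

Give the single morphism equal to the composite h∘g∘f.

Answer: +8

Trace:
  0 +9≡9 +4≡3 +5≡8  (mod 10)
result: +8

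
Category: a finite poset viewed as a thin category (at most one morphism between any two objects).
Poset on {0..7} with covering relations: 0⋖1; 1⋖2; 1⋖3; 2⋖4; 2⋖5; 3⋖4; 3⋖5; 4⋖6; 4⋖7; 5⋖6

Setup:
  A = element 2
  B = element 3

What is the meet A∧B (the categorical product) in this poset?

Answer: A∧B = 1

Trace:
{x : x<=A ∧ x<=B} = {0,1}  (A=2, B=3)
  0 <= 1
  1 <= 1
glb = 1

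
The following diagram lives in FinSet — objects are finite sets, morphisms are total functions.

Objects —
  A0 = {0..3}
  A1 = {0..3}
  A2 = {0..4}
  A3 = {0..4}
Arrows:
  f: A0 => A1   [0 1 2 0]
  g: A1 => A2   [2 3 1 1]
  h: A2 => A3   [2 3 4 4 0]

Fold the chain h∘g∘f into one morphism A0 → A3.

Answer: [4 4 3 4]

Work:
  0 f=>0 g=>2 h=>4
  1 f=>1 g=>3 h=>4
  2 f=>2 g=>1 h=>3
  3 f=>0 g=>2 h=>4
result: [4 4 3 4]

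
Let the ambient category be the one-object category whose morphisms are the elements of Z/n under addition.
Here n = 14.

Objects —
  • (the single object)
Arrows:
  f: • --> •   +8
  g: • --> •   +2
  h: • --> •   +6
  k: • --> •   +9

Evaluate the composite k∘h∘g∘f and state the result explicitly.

Answer: +11

Derivation:
  0 +8≡8 +2≡10 +6≡2 +9≡11  (mod 14)
⟦path⟧: +11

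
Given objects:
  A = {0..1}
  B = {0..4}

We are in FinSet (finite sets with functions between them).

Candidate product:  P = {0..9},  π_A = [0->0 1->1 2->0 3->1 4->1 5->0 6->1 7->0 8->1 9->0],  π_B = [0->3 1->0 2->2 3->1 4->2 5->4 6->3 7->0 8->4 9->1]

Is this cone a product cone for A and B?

|A|·|B| = 2·5 = 10;  |P| = 10
Check the pairing map k ↦ (π_A(k), π_B(k)):
  0 -> (0,3)
  1 -> (1,0)
  2 -> (0,2)
  3 -> (1,1)
  4 -> (1,2)
  5 -> (0,4)
  6 -> (1,3)
  7 -> (0,0)
  8 -> (1,4)
  9 -> (0,1)
distinct pairs in image: 10 / 10 needed
  → bijection onto A×B; projections well-typed.

Answer: VALID PRODUCT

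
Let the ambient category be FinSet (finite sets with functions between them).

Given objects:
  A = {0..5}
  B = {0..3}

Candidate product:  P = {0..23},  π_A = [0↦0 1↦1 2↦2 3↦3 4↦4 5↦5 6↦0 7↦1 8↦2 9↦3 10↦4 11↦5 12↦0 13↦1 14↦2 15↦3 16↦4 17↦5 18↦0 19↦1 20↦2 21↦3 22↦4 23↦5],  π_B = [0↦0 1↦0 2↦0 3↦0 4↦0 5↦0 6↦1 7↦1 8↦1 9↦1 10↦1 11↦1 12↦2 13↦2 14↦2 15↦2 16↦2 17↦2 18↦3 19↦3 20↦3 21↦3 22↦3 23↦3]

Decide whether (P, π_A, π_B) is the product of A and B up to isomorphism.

|A|·|B| = 6·4 = 24;  |P| = 24
Check the pairing map k ↦ (π_A(k), π_B(k)):
  0 ↦ (0,0)
  1 ↦ (1,0)
  2 ↦ (2,0)
  3 ↦ (3,0)
  4 ↦ (4,0)
  5 ↦ (5,0)
  6 ↦ (0,1)
  7 ↦ (1,1)
  8 ↦ (2,1)
  9 ↦ (3,1)
  10 ↦ (4,1)
  11 ↦ (5,1)
  12 ↦ (0,2)
  13 ↦ (1,2)
  14 ↦ (2,2)
  15 ↦ (3,2)
  16 ↦ (4,2)
  17 ↦ (5,2)
  18 ↦ (0,3)
  19 ↦ (1,3)
  20 ↦ (2,3)
  21 ↦ (3,3)
  22 ↦ (4,3)
  23 ↦ (5,3)
distinct pairs in image: 24 / 24 needed
  → bijection onto A×B; projections well-typed.

Answer: VALID PRODUCT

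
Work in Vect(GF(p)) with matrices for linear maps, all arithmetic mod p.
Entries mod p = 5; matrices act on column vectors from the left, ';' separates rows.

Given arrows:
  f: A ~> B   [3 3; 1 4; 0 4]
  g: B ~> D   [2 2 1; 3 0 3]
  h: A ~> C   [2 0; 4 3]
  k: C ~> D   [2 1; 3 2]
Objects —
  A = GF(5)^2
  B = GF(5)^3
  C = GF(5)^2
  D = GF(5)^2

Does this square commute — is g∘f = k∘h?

Answer: COMMUTES

Work:
Along f;g (path 1):
  e0=⟨1,0⟩ f~>⟨3,1,0⟩ g~>⟨3,4⟩
  e1=⟨0,1⟩ f~>⟨3,4,4⟩ g~>⟨3,1⟩
  ⟦path⟧₁ = [3 3; 4 1]
Along h;k (path 2):
  e0=⟨1,0⟩ h~>⟨2,4⟩ k~>⟨3,4⟩
  e1=⟨0,1⟩ h~>⟨0,3⟩ k~>⟨3,1⟩
  ⟦path⟧₂ = [3 3; 4 1]
Equal? YES — commutes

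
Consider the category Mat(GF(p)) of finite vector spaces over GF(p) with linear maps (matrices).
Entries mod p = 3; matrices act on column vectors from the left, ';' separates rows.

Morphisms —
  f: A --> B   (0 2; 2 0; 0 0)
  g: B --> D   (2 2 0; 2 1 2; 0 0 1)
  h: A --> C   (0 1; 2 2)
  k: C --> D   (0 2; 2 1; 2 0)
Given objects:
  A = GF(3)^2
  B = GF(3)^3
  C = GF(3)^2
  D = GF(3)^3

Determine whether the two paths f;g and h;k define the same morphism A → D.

Along f;g (path 1):
  e0=⟨1,0⟩ f-->⟨0,2,0⟩ g-->⟨1,2,0⟩
  e1=⟨0,1⟩ f-->⟨2,0,0⟩ g-->⟨1,1,0⟩
  result₁ = (1 1; 2 1; 0 0)
Along h;k (path 2):
  e0=⟨1,0⟩ h-->⟨0,2⟩ k-->⟨1,2,0⟩
  e1=⟨0,1⟩ h-->⟨1,2⟩ k-->⟨1,1,2⟩
  result₂ = (1 1; 2 1; 0 2)
Equal? NO — does not commute

Answer: DOES NOT COMMUTE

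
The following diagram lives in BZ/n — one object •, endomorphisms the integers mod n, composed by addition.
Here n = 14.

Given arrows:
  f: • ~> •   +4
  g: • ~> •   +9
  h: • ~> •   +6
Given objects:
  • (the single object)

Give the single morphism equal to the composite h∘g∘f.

  0 +4≡4 +9≡13 +6≡5  (mod 14)
⟦path⟧: +5

Answer: +5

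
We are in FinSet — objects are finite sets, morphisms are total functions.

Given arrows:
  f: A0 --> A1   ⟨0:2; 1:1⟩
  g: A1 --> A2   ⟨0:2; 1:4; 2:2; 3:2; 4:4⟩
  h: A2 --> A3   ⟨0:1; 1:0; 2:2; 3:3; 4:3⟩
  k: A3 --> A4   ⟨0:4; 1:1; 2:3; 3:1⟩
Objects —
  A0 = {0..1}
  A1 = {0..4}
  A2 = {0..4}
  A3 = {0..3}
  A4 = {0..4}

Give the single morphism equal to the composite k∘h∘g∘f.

Answer: ⟨0:3; 1:1⟩

Work:
  0 f-->2 g-->2 h-->2 k-->3
  1 f-->1 g-->4 h-->3 k-->1
result: ⟨0:3; 1:1⟩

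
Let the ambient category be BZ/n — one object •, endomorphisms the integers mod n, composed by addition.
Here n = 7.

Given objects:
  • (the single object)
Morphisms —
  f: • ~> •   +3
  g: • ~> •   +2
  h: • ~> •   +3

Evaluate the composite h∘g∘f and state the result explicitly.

Answer: +1

Trace:
  0 +3≡3 +2≡5 +3≡1  (mod 7)
composite: +1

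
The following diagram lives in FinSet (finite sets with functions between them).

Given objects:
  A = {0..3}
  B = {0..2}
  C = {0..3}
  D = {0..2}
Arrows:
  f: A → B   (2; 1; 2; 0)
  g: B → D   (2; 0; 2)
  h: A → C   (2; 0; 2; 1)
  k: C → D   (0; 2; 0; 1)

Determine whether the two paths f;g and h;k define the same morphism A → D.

Along f;g (path 1):
  0 f→2 g→2
  1 f→1 g→0
  2 f→2 g→2
  3 f→0 g→2
  result₁ = (2; 0; 2; 2)
Along h;k (path 2):
  0 h→2 k→0
  1 h→0 k→0
  2 h→2 k→0
  3 h→1 k→2
  result₂ = (0; 0; 0; 2)
Equal? distinct morphisms ✗

Answer: DOES NOT COMMUTE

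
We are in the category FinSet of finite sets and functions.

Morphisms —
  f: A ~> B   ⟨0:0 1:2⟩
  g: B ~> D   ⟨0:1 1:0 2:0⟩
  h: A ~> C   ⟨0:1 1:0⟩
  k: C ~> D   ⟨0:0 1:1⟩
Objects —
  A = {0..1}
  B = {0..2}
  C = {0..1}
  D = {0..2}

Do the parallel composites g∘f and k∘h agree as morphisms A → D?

Answer: COMMUTES

Work:
Along f;g (path 1):
  0 f~>0 g~>1
  1 f~>2 g~>0
  ⟦path⟧₁ = ⟨0:1 1:0⟩
Along h;k (path 2):
  0 h~>1 k~>1
  1 h~>0 k~>0
  ⟦path⟧₂ = ⟨0:1 1:0⟩
Equal? YES — commutes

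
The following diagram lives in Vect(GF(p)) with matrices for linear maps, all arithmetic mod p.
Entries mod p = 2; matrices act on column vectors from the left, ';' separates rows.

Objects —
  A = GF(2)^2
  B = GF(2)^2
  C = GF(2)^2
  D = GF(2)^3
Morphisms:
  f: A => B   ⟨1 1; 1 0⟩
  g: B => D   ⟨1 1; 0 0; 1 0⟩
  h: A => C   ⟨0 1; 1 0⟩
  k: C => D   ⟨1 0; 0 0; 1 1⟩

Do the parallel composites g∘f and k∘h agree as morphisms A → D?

Answer: COMMUTES

Trace:
Along f;g (path 1):
  e0=(1,0) f=>(1,1) g=>(0,0,1)
  e1=(0,1) f=>(1,0) g=>(1,0,1)
  composite₁ = ⟨0 1; 0 0; 1 1⟩
Along h;k (path 2):
  e0=(1,0) h=>(0,1) k=>(0,0,1)
  e1=(0,1) h=>(1,0) k=>(1,0,1)
  composite₂ = ⟨0 1; 0 0; 1 1⟩
Equal? equal; square commutes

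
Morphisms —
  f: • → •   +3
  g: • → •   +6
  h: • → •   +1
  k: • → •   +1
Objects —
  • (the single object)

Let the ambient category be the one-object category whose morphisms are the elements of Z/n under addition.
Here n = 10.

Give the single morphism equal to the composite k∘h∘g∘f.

  0 +3≡3 +6≡9 +1≡0 +1≡1  (mod 10)
result: +1

Answer: +1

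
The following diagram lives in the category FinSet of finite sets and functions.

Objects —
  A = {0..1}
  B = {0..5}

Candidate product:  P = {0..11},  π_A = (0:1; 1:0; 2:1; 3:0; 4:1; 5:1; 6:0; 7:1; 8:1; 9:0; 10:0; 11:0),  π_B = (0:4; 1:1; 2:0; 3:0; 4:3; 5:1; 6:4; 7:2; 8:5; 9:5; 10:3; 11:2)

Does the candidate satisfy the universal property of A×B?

Answer: VALID PRODUCT

Work:
|A|·|B| = 2·6 = 12;  |P| = 12
Check the pairing map k ↦ (π_A(k), π_B(k)):
  0 : (1,4)
  1 : (0,1)
  2 : (1,0)
  3 : (0,0)
  4 : (1,3)
  5 : (1,1)
  6 : (0,4)
  7 : (1,2)
  8 : (1,5)
  9 : (0,5)
  10 : (0,3)
  11 : (0,2)
distinct pairs in image: 12 / 12 needed
  → bijection onto A×B; projections well-typed.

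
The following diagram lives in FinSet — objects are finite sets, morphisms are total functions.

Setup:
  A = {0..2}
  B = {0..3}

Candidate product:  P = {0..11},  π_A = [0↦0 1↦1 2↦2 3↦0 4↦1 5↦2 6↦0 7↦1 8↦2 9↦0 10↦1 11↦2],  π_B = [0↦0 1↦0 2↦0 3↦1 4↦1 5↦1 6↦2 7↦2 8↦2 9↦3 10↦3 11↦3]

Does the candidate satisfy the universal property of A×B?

Answer: VALID PRODUCT

Derivation:
|A|·|B| = 3·4 = 12;  |P| = 12
Check the pairing map k ↦ (π_A(k), π_B(k)):
  0 ↦ (0,0)
  1 ↦ (1,0)
  2 ↦ (2,0)
  3 ↦ (0,1)
  4 ↦ (1,1)
  5 ↦ (2,1)
  6 ↦ (0,2)
  7 ↦ (1,2)
  8 ↦ (2,2)
  9 ↦ (0,3)
  10 ↦ (1,3)
  11 ↦ (2,3)
distinct pairs in image: 12 / 12 needed
  → bijection onto A×B; projections well-typed.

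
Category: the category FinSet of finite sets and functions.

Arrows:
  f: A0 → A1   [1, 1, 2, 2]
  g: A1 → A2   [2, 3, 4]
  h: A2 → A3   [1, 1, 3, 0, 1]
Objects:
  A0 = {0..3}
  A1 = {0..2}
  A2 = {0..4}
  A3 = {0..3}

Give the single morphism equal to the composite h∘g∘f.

  0 f→1 g→3 h→0
  1 f→1 g→3 h→0
  2 f→2 g→4 h→1
  3 f→2 g→4 h→1
result: [0, 0, 1, 1]

Answer: [0, 0, 1, 1]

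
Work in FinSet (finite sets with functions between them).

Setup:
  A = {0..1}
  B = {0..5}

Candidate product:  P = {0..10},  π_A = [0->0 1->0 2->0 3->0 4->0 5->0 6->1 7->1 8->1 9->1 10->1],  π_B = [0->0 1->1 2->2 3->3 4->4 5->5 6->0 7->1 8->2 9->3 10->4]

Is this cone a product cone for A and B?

|A|·|B| = 2·6 = 12;  |P| = 11
  → cardinalities differ; no bijection possible.

Answer: NOT A VALID PRODUCT — |P|=11 ≠ |A|·|B|=12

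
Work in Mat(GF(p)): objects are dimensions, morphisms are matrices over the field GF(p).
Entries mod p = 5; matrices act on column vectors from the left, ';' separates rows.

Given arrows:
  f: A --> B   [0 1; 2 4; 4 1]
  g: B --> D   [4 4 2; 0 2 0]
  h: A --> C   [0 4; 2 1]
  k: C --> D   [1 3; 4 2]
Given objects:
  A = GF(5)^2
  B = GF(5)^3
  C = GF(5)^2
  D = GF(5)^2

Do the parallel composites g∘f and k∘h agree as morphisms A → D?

Answer: COMMUTES

Derivation:
Path 1 = f;g:
  e0=⟨1,0⟩ f-->⟨0,2,4⟩ g-->⟨1,4⟩
  e1=⟨0,1⟩ f-->⟨1,4,1⟩ g-->⟨2,3⟩
  composite₁ = [1 2; 4 3]
Path 2 = h;k:
  e0=⟨1,0⟩ h-->⟨0,2⟩ k-->⟨1,4⟩
  e1=⟨0,1⟩ h-->⟨4,1⟩ k-->⟨2,3⟩
  composite₂ = [1 2; 4 3]
Equal? YES — commutes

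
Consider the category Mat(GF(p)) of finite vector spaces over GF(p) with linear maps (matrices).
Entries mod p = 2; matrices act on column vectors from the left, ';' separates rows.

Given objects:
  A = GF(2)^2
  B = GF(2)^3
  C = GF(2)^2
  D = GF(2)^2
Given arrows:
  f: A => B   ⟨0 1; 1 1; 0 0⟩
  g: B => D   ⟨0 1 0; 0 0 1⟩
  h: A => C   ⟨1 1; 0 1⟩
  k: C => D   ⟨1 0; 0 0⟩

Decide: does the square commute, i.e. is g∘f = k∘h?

Along f;g (path 1):
  e0=⟨1,0⟩ f=>⟨0,1,0⟩ g=>⟨1,0⟩
  e1=⟨0,1⟩ f=>⟨1,1,0⟩ g=>⟨1,0⟩
  result₁ = ⟨1 1; 0 0⟩
Along h;k (path 2):
  e0=⟨1,0⟩ h=>⟨1,0⟩ k=>⟨1,0⟩
  e1=⟨0,1⟩ h=>⟨1,1⟩ k=>⟨1,0⟩
  result₂ = ⟨1 1; 0 0⟩
Equal? YES — commutes

Answer: COMMUTES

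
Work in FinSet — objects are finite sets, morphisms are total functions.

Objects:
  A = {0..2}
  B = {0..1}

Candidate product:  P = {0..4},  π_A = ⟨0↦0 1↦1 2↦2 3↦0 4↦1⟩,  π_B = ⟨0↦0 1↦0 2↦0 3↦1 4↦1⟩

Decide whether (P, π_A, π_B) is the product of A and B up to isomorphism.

Answer: NOT A VALID PRODUCT — |P|=5 ≠ |A|·|B|=6

Derivation:
|A|·|B| = 3·2 = 6;  |P| = 5
  → cardinalities differ; no bijection possible.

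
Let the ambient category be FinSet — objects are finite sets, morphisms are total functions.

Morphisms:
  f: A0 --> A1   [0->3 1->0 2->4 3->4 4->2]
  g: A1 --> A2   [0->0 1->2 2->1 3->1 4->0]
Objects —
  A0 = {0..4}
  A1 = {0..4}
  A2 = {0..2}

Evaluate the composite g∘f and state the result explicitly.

  0 f-->3 g-->1
  1 f-->0 g-->0
  2 f-->4 g-->0
  3 f-->4 g-->0
  4 f-->2 g-->1
⟦path⟧: [0->1 1->0 2->0 3->0 4->1]

Answer: [0->1 1->0 2->0 3->0 4->1]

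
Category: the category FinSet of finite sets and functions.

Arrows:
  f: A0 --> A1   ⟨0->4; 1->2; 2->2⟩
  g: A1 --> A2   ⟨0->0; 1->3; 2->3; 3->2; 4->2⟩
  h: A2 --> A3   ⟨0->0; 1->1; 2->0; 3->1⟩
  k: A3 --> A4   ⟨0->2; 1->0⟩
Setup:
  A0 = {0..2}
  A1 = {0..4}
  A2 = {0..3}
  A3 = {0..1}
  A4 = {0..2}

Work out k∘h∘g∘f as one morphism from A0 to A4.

  0 f-->4 g-->2 h-->0 k-->2
  1 f-->2 g-->3 h-->1 k-->0
  2 f-->2 g-->3 h-->1 k-->0
composite: ⟨0->2; 1->0; 2->0⟩

Answer: ⟨0->2; 1->0; 2->0⟩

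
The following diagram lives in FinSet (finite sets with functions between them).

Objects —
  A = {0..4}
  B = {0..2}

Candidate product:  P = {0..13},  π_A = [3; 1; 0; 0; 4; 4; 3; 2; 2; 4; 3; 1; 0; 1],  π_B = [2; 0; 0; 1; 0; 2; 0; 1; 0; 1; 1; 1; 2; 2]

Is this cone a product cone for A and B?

Answer: NOT A VALID PRODUCT — |P|=14 ≠ |A|·|B|=15

Work:
|A|·|B| = 5·3 = 15;  |P| = 14
  → cardinalities differ; no bijection possible.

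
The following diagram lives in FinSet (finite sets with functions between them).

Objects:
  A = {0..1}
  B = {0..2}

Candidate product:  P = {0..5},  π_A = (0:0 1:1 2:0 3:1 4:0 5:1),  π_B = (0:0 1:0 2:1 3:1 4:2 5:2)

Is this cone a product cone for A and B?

|A|·|B| = 2·3 = 6;  |P| = 6
Check the pairing map k ↦ (π_A(k), π_B(k)):
  0 : (0,0)
  1 : (1,0)
  2 : (0,1)
  3 : (1,1)
  4 : (0,2)
  5 : (1,2)
distinct pairs in image: 6 / 6 needed
  → bijection onto A×B; projections well-typed.

Answer: VALID PRODUCT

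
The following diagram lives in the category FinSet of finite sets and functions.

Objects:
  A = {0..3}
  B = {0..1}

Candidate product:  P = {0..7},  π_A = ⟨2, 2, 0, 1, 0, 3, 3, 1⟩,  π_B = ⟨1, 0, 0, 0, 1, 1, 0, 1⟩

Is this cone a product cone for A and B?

|A|·|B| = 4·2 = 8;  |P| = 8
Check the pairing map k ↦ (π_A(k), π_B(k)):
  0 -> (2,1)
  1 -> (2,0)
  2 -> (0,0)
  3 -> (1,0)
  4 -> (0,1)
  5 -> (3,1)
  6 -> (3,0)
  7 -> (1,1)
distinct pairs in image: 8 / 8 needed
  → bijection onto A×B; projections well-typed.

Answer: VALID PRODUCT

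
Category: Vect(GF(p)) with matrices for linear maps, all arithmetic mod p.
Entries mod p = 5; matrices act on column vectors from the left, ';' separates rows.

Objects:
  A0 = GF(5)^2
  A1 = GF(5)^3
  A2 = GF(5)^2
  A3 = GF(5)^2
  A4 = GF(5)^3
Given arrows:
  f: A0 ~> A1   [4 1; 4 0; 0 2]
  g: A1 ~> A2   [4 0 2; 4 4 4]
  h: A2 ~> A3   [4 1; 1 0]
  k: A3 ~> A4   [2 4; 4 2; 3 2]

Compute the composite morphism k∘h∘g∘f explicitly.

  e0=[1,0] f~>[4,4,0] g~>[1,2] h~>[1,1] k~>[1,1,0]
  e1=[0,1] f~>[1,0,2] g~>[3,2] h~>[4,3] k~>[0,2,3]
result: [1 0; 1 2; 0 3]

Answer: [1 0; 1 2; 0 3]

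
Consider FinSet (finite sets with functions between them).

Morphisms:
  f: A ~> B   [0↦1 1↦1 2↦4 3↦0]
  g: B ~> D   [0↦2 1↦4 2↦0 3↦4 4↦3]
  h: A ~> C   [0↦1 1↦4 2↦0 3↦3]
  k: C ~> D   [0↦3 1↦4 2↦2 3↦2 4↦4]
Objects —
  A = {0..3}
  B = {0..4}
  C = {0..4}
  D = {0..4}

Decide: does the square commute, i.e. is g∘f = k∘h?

Along f;g (path 1):
  0 f~>1 g~>4
  1 f~>1 g~>4
  2 f~>4 g~>3
  3 f~>0 g~>2
  result₁ = [0↦4 1↦4 2↦3 3↦2]
Along h;k (path 2):
  0 h~>1 k~>4
  1 h~>4 k~>4
  2 h~>0 k~>3
  3 h~>3 k~>2
  result₂ = [0↦4 1↦4 2↦3 3↦2]
Equal? YES — commutes

Answer: COMMUTES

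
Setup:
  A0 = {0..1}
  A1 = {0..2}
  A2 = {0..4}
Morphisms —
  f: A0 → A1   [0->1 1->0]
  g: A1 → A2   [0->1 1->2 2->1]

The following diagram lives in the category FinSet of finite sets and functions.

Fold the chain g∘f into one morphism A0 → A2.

Answer: [0->2 1->1]

Trace:
  0 f→1 g→2
  1 f→0 g→1
composite: [0->2 1->1]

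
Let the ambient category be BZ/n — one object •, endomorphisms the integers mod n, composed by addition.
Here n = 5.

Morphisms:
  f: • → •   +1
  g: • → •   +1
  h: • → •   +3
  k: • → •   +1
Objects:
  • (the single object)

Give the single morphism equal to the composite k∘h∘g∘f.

Answer: +1

Trace:
  0 +1≡1 +1≡2 +3≡0 +1≡1  (mod 5)
⟦path⟧: +1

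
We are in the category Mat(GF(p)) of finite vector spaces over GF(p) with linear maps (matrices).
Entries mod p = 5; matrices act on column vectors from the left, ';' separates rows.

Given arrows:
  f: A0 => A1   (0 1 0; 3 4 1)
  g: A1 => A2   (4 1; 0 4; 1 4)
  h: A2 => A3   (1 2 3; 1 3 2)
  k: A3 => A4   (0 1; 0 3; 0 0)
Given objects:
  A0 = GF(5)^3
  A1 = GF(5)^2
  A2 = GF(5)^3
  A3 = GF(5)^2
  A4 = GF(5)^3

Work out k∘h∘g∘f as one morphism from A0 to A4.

  e0=[1,0,0] f=>[0,3] g=>[3,2,2] h=>[3,3] k=>[3,4,0]
  e1=[0,1,0] f=>[1,4] g=>[3,1,2] h=>[1,0] k=>[0,0,0]
  e2=[0,0,1] f=>[0,1] g=>[1,4,4] h=>[1,1] k=>[1,3,0]
⟦path⟧: (3 0 1; 4 0 3; 0 0 0)

Answer: (3 0 1; 4 0 3; 0 0 0)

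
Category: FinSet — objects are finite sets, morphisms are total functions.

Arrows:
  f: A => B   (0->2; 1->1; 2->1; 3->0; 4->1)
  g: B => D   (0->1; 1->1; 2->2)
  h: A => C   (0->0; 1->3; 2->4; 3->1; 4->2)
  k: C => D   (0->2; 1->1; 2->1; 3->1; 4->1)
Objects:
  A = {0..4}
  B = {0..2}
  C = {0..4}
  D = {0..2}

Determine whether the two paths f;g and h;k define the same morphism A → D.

Answer: COMMUTES

Trace:
Path 1 = f;g:
  0 f=>2 g=>2
  1 f=>1 g=>1
  2 f=>1 g=>1
  3 f=>0 g=>1
  4 f=>1 g=>1
  ⟦path⟧₁ = (0->2; 1->1; 2->1; 3->1; 4->1)
Path 2 = h;k:
  0 h=>0 k=>2
  1 h=>3 k=>1
  2 h=>4 k=>1
  3 h=>1 k=>1
  4 h=>2 k=>1
  ⟦path⟧₂ = (0->2; 1->1; 2->1; 3->1; 4->1)
Equal? YES — commutes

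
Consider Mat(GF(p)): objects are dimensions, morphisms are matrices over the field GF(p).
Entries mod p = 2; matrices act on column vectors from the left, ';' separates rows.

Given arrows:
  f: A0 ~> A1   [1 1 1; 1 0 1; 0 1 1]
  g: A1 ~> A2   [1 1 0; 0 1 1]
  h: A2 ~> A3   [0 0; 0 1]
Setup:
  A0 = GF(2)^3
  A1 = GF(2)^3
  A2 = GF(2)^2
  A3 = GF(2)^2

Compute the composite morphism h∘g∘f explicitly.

Answer: [0 0 0; 1 1 0]

Work:
  e0=⟨1,0,0⟩ f~>⟨1,1,0⟩ g~>⟨0,1⟩ h~>⟨0,1⟩
  e1=⟨0,1,0⟩ f~>⟨1,0,1⟩ g~>⟨1,1⟩ h~>⟨0,1⟩
  e2=⟨0,0,1⟩ f~>⟨1,1,1⟩ g~>⟨0,0⟩ h~>⟨0,0⟩
⟦path⟧: [0 0 0; 1 1 0]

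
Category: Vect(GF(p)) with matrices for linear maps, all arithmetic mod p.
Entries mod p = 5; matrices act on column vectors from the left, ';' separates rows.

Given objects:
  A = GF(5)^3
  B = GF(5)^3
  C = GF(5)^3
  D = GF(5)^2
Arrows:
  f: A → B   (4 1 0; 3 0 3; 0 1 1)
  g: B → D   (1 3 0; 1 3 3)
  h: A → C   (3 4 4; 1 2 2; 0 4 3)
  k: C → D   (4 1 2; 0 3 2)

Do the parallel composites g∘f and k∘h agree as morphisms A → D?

Answer: COMMUTES

Trace:
Along f;g (path 1):
  e0=(1,0,0) f→(4,3,0) g→(3,3)
  e1=(0,1,0) f→(1,0,1) g→(1,4)
  e2=(0,0,1) f→(0,3,1) g→(4,2)
  ⟦path⟧₁ = (3 1 4; 3 4 2)
Along h;k (path 2):
  e0=(1,0,0) h→(3,1,0) k→(3,3)
  e1=(0,1,0) h→(4,2,4) k→(1,4)
  e2=(0,0,1) h→(4,2,3) k→(4,2)
  ⟦path⟧₂ = (3 1 4; 3 4 2)
Equal? equal; square commutes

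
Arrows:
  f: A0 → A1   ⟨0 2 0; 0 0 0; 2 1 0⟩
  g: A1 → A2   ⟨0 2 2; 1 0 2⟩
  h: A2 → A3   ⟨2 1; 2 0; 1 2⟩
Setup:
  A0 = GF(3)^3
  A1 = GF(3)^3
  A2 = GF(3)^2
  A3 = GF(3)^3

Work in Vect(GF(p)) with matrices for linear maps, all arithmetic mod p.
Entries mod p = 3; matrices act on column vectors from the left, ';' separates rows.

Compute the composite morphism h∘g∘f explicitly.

  e0=[1,0,0] f→[0,0,2] g→[1,1] h→[0,2,0]
  e1=[0,1,0] f→[2,0,1] g→[2,1] h→[2,1,1]
  e2=[0,0,1] f→[0,0,0] g→[0,0] h→[0,0,0]
result: ⟨0 2 0; 2 1 0; 0 1 0⟩

Answer: ⟨0 2 0; 2 1 0; 0 1 0⟩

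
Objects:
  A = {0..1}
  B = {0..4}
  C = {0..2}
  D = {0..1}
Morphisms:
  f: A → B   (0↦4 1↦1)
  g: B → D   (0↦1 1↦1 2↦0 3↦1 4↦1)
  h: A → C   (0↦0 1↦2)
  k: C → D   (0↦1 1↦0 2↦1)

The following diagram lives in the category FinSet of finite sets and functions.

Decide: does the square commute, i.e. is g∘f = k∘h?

Along f;g (path 1):
  0 f→4 g→1
  1 f→1 g→1
  composite₁ = (0↦1 1↦1)
Along h;k (path 2):
  0 h→0 k→1
  1 h→2 k→1
  composite₂ = (0↦1 1↦1)
Equal? YES — commutes

Answer: COMMUTES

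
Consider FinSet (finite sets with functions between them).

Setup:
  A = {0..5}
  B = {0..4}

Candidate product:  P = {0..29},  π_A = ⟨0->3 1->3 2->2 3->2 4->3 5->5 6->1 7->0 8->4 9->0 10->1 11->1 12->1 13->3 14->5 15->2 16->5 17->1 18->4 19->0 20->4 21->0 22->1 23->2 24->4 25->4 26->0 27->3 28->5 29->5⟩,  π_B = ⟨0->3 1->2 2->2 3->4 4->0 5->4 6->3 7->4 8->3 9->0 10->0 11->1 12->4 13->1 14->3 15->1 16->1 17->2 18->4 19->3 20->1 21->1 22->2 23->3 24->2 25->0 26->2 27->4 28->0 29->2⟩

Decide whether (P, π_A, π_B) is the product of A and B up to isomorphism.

|A|·|B| = 6·5 = 30;  |P| = 30
Check the pairing map k ↦ (π_A(k), π_B(k)):
  0 -> (3,3)
  1 -> (3,2)
  2 -> (2,2)
  3 -> (2,4)
  4 -> (3,0)
  5 -> (5,4)
  6 -> (1,3)
  7 -> (0,4)
  8 -> (4,3)
  9 -> (0,0)
  10 -> (1,0)
  11 -> (1,1)
  12 -> (1,4)
  13 -> (3,1)
  14 -> (5,3)
  15 -> (2,1)
  16 -> (5,1)
  17 -> (1,2)
  18 -> (4,4)
  19 -> (0,3)
  20 -> (4,1)
  21 -> (0,1)
  22 -> (1,2)  ✗ repeats pair of k=17
  23 -> (2,3)
  24 -> (4,2)
  25 -> (4,0)
  26 -> (0,2)
  27 -> (3,4)
  28 -> (5,0)
  29 -> (5,2)
distinct pairs in image: 29 / 30 needed
  → (1,2) hit at k=17 and k=22

Answer: NOT A VALID PRODUCT — duplicate pair at indices 22,17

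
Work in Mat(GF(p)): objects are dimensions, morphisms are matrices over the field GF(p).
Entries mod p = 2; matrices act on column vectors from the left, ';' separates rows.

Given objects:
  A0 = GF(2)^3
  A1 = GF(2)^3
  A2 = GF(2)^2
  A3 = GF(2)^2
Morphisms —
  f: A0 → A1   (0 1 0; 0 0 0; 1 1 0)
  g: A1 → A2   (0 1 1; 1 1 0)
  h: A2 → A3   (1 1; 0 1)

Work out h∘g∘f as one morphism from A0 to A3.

Answer: (1 0 0; 0 1 0)

Work:
  e0=[1,0,0] f→[0,0,1] g→[1,0] h→[1,0]
  e1=[0,1,0] f→[1,0,1] g→[1,1] h→[0,1]
  e2=[0,0,1] f→[0,0,0] g→[0,0] h→[0,0]
result: (1 0 0; 0 1 0)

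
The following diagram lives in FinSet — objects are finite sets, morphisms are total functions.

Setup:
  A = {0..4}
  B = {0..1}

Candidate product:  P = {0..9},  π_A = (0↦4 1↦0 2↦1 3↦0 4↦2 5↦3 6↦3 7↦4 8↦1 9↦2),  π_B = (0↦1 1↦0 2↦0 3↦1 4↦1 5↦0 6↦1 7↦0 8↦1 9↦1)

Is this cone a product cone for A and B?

|A|·|B| = 5·2 = 10;  |P| = 10
Check the pairing map k ↦ (π_A(k), π_B(k)):
  0 ↦ (4,1)
  1 ↦ (0,0)
  2 ↦ (1,0)
  3 ↦ (0,1)
  4 ↦ (2,1)
  5 ↦ (3,0)
  6 ↦ (3,1)
  7 ↦ (4,0)
  8 ↦ (1,1)
  9 ↦ (2,1)  ✗ repeats pair of k=4
distinct pairs in image: 9 / 10 needed
  → (2,1) hit at k=4 and k=9

Answer: NOT A VALID PRODUCT — duplicate pair at indices 9,4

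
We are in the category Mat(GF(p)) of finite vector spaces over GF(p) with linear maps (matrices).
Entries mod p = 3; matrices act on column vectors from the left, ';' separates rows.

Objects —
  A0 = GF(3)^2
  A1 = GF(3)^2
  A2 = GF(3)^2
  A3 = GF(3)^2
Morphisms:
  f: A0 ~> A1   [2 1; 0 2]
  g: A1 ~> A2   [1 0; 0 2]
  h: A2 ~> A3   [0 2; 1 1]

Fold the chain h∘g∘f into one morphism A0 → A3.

  e0=[1,0] f~>[2,0] g~>[2,0] h~>[0,2]
  e1=[0,1] f~>[1,2] g~>[1,1] h~>[2,2]
result: [0 2; 2 2]

Answer: [0 2; 2 2]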